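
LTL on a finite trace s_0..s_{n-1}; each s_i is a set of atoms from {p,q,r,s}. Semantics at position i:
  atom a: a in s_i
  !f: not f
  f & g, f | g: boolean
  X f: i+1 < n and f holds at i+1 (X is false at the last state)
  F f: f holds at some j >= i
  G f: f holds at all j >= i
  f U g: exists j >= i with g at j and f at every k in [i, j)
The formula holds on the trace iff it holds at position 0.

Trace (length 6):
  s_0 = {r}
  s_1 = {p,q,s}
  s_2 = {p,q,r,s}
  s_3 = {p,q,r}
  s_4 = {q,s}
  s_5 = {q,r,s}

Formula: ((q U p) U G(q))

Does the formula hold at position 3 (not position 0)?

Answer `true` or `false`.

Answer: true

Derivation:
s_0={r}: ((q U p) U G(q))=False (q U p)=False q=False p=False G(q)=False
s_1={p,q,s}: ((q U p) U G(q))=True (q U p)=True q=True p=True G(q)=True
s_2={p,q,r,s}: ((q U p) U G(q))=True (q U p)=True q=True p=True G(q)=True
s_3={p,q,r}: ((q U p) U G(q))=True (q U p)=True q=True p=True G(q)=True
s_4={q,s}: ((q U p) U G(q))=True (q U p)=False q=True p=False G(q)=True
s_5={q,r,s}: ((q U p) U G(q))=True (q U p)=False q=True p=False G(q)=True
Evaluating at position 3: result = True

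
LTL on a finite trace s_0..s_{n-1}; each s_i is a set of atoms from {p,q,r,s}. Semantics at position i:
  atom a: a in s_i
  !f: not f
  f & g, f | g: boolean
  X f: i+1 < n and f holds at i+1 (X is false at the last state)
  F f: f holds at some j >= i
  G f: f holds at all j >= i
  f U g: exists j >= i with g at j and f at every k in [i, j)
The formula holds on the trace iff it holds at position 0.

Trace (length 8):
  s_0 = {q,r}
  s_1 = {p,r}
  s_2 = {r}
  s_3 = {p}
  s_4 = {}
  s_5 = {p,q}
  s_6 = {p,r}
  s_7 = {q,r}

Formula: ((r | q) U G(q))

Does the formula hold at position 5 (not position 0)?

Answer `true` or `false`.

s_0={q,r}: ((r | q) U G(q))=False (r | q)=True r=True q=True G(q)=False
s_1={p,r}: ((r | q) U G(q))=False (r | q)=True r=True q=False G(q)=False
s_2={r}: ((r | q) U G(q))=False (r | q)=True r=True q=False G(q)=False
s_3={p}: ((r | q) U G(q))=False (r | q)=False r=False q=False G(q)=False
s_4={}: ((r | q) U G(q))=False (r | q)=False r=False q=False G(q)=False
s_5={p,q}: ((r | q) U G(q))=True (r | q)=True r=False q=True G(q)=False
s_6={p,r}: ((r | q) U G(q))=True (r | q)=True r=True q=False G(q)=False
s_7={q,r}: ((r | q) U G(q))=True (r | q)=True r=True q=True G(q)=True
Evaluating at position 5: result = True

Answer: true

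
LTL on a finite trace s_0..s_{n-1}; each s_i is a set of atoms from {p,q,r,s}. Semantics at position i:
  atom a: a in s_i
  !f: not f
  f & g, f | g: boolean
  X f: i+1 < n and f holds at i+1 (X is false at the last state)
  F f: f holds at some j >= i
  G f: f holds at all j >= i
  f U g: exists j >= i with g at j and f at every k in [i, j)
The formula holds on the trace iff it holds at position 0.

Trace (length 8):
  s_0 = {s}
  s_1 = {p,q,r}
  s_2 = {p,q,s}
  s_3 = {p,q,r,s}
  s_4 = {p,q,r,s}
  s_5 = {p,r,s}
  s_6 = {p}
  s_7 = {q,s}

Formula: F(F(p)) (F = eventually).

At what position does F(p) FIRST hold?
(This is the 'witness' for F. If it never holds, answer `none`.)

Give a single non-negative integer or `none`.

Answer: 0

Derivation:
s_0={s}: F(p)=True p=False
s_1={p,q,r}: F(p)=True p=True
s_2={p,q,s}: F(p)=True p=True
s_3={p,q,r,s}: F(p)=True p=True
s_4={p,q,r,s}: F(p)=True p=True
s_5={p,r,s}: F(p)=True p=True
s_6={p}: F(p)=True p=True
s_7={q,s}: F(p)=False p=False
F(F(p)) holds; first witness at position 0.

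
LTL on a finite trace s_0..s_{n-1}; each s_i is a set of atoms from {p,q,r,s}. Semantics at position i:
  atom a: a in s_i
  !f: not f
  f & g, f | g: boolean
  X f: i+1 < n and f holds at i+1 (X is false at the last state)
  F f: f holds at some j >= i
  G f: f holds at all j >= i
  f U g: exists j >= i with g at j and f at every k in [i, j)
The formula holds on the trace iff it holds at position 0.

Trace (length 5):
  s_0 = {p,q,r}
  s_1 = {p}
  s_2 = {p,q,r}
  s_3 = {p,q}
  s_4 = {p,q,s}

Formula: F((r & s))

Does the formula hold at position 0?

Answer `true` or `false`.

s_0={p,q,r}: F((r & s))=False (r & s)=False r=True s=False
s_1={p}: F((r & s))=False (r & s)=False r=False s=False
s_2={p,q,r}: F((r & s))=False (r & s)=False r=True s=False
s_3={p,q}: F((r & s))=False (r & s)=False r=False s=False
s_4={p,q,s}: F((r & s))=False (r & s)=False r=False s=True

Answer: false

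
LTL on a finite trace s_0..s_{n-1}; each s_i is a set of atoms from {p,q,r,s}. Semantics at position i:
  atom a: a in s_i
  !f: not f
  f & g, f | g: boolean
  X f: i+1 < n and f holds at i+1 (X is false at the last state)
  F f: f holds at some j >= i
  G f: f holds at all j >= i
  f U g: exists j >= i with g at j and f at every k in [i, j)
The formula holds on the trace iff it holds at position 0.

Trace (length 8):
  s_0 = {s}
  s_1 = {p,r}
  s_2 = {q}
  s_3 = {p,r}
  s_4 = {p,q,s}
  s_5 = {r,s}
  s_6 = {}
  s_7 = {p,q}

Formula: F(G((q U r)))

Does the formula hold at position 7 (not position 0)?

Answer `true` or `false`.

Answer: false

Derivation:
s_0={s}: F(G((q U r)))=False G((q U r))=False (q U r)=False q=False r=False
s_1={p,r}: F(G((q U r)))=False G((q U r))=False (q U r)=True q=False r=True
s_2={q}: F(G((q U r)))=False G((q U r))=False (q U r)=True q=True r=False
s_3={p,r}: F(G((q U r)))=False G((q U r))=False (q U r)=True q=False r=True
s_4={p,q,s}: F(G((q U r)))=False G((q U r))=False (q U r)=True q=True r=False
s_5={r,s}: F(G((q U r)))=False G((q U r))=False (q U r)=True q=False r=True
s_6={}: F(G((q U r)))=False G((q U r))=False (q U r)=False q=False r=False
s_7={p,q}: F(G((q U r)))=False G((q U r))=False (q U r)=False q=True r=False
Evaluating at position 7: result = False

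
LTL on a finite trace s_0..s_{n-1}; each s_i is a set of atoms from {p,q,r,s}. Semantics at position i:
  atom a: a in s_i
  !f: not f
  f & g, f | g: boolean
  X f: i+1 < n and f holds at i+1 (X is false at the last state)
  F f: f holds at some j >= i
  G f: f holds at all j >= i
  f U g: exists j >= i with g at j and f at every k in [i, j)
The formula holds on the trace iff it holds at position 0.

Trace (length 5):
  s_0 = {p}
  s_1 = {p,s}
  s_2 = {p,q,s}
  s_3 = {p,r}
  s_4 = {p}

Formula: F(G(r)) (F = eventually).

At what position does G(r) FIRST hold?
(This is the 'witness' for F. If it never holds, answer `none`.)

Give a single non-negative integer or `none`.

s_0={p}: G(r)=False r=False
s_1={p,s}: G(r)=False r=False
s_2={p,q,s}: G(r)=False r=False
s_3={p,r}: G(r)=False r=True
s_4={p}: G(r)=False r=False
F(G(r)) does not hold (no witness exists).

Answer: none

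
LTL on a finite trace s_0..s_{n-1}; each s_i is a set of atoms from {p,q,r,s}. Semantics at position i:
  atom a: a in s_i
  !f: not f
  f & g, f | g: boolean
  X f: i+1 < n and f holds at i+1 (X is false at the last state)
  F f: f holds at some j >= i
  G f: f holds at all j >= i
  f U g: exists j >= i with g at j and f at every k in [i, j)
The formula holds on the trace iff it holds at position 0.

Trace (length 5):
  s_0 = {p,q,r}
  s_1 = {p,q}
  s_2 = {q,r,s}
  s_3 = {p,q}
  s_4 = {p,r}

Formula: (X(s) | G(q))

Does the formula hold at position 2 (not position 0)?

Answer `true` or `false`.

Answer: false

Derivation:
s_0={p,q,r}: (X(s) | G(q))=False X(s)=False s=False G(q)=False q=True
s_1={p,q}: (X(s) | G(q))=True X(s)=True s=False G(q)=False q=True
s_2={q,r,s}: (X(s) | G(q))=False X(s)=False s=True G(q)=False q=True
s_3={p,q}: (X(s) | G(q))=False X(s)=False s=False G(q)=False q=True
s_4={p,r}: (X(s) | G(q))=False X(s)=False s=False G(q)=False q=False
Evaluating at position 2: result = False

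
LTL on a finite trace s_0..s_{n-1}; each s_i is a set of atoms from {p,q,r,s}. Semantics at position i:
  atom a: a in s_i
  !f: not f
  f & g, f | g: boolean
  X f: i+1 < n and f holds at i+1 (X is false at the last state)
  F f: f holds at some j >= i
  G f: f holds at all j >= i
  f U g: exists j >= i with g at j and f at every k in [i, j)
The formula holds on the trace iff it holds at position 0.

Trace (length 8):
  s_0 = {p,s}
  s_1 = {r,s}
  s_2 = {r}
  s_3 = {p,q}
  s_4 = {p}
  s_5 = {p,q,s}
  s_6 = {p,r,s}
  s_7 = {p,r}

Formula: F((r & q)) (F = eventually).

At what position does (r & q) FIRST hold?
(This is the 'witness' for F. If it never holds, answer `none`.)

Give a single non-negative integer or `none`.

Answer: none

Derivation:
s_0={p,s}: (r & q)=False r=False q=False
s_1={r,s}: (r & q)=False r=True q=False
s_2={r}: (r & q)=False r=True q=False
s_3={p,q}: (r & q)=False r=False q=True
s_4={p}: (r & q)=False r=False q=False
s_5={p,q,s}: (r & q)=False r=False q=True
s_6={p,r,s}: (r & q)=False r=True q=False
s_7={p,r}: (r & q)=False r=True q=False
F((r & q)) does not hold (no witness exists).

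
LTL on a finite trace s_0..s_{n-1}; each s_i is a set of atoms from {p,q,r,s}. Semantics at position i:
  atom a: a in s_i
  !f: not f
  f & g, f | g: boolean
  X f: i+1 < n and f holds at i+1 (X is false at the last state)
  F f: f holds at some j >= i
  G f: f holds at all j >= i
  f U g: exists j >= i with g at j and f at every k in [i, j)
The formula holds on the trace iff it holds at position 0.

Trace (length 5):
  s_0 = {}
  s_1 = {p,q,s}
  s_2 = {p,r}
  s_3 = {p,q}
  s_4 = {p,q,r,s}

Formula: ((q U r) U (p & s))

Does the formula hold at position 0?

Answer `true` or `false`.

s_0={}: ((q U r) U (p & s))=False (q U r)=False q=False r=False (p & s)=False p=False s=False
s_1={p,q,s}: ((q U r) U (p & s))=True (q U r)=True q=True r=False (p & s)=True p=True s=True
s_2={p,r}: ((q U r) U (p & s))=True (q U r)=True q=False r=True (p & s)=False p=True s=False
s_3={p,q}: ((q U r) U (p & s))=True (q U r)=True q=True r=False (p & s)=False p=True s=False
s_4={p,q,r,s}: ((q U r) U (p & s))=True (q U r)=True q=True r=True (p & s)=True p=True s=True

Answer: false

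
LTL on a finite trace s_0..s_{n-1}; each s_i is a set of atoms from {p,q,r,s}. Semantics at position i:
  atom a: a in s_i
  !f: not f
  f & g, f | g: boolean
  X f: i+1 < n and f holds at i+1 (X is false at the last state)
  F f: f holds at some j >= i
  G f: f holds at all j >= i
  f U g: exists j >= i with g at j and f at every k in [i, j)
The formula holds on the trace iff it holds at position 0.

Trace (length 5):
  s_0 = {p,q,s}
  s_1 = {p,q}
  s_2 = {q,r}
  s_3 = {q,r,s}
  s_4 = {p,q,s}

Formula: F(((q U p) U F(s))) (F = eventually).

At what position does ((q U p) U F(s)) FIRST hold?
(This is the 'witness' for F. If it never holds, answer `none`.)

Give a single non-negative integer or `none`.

Answer: 0

Derivation:
s_0={p,q,s}: ((q U p) U F(s))=True (q U p)=True q=True p=True F(s)=True s=True
s_1={p,q}: ((q U p) U F(s))=True (q U p)=True q=True p=True F(s)=True s=False
s_2={q,r}: ((q U p) U F(s))=True (q U p)=True q=True p=False F(s)=True s=False
s_3={q,r,s}: ((q U p) U F(s))=True (q U p)=True q=True p=False F(s)=True s=True
s_4={p,q,s}: ((q U p) U F(s))=True (q U p)=True q=True p=True F(s)=True s=True
F(((q U p) U F(s))) holds; first witness at position 0.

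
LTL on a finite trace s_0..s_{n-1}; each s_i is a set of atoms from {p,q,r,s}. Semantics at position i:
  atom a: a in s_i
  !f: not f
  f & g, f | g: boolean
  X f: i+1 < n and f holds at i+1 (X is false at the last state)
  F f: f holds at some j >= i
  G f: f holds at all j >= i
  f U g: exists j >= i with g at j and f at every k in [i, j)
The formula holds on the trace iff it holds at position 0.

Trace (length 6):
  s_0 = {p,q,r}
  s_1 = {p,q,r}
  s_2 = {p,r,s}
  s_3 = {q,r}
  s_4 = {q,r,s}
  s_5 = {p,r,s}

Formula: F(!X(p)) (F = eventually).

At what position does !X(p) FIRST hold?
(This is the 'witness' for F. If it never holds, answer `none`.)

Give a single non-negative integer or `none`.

s_0={p,q,r}: !X(p)=False X(p)=True p=True
s_1={p,q,r}: !X(p)=False X(p)=True p=True
s_2={p,r,s}: !X(p)=True X(p)=False p=True
s_3={q,r}: !X(p)=True X(p)=False p=False
s_4={q,r,s}: !X(p)=False X(p)=True p=False
s_5={p,r,s}: !X(p)=True X(p)=False p=True
F(!X(p)) holds; first witness at position 2.

Answer: 2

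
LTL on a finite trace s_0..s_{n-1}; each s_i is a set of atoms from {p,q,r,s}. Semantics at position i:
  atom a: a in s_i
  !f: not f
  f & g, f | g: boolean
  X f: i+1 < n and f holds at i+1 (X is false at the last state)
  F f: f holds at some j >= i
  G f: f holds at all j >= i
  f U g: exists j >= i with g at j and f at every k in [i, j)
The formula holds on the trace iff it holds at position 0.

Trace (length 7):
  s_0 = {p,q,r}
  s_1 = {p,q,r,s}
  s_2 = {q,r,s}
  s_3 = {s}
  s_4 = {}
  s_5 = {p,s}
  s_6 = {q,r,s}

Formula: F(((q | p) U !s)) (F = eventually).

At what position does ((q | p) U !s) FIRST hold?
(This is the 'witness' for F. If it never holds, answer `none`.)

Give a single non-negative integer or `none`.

s_0={p,q,r}: ((q | p) U !s)=True (q | p)=True q=True p=True !s=True s=False
s_1={p,q,r,s}: ((q | p) U !s)=False (q | p)=True q=True p=True !s=False s=True
s_2={q,r,s}: ((q | p) U !s)=False (q | p)=True q=True p=False !s=False s=True
s_3={s}: ((q | p) U !s)=False (q | p)=False q=False p=False !s=False s=True
s_4={}: ((q | p) U !s)=True (q | p)=False q=False p=False !s=True s=False
s_5={p,s}: ((q | p) U !s)=False (q | p)=True q=False p=True !s=False s=True
s_6={q,r,s}: ((q | p) U !s)=False (q | p)=True q=True p=False !s=False s=True
F(((q | p) U !s)) holds; first witness at position 0.

Answer: 0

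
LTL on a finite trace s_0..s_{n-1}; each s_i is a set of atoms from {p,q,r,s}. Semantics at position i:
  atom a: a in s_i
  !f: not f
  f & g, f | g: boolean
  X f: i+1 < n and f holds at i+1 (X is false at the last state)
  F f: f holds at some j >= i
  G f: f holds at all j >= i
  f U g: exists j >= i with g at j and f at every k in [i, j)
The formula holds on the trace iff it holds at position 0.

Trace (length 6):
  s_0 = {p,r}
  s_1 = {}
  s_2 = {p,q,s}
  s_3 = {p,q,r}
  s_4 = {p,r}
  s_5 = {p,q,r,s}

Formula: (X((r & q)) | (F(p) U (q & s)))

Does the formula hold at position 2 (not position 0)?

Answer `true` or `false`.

Answer: true

Derivation:
s_0={p,r}: (X((r & q)) | (F(p) U (q & s)))=True X((r & q))=False (r & q)=False r=True q=False (F(p) U (q & s))=True F(p)=True p=True (q & s)=False s=False
s_1={}: (X((r & q)) | (F(p) U (q & s)))=True X((r & q))=False (r & q)=False r=False q=False (F(p) U (q & s))=True F(p)=True p=False (q & s)=False s=False
s_2={p,q,s}: (X((r & q)) | (F(p) U (q & s)))=True X((r & q))=True (r & q)=False r=False q=True (F(p) U (q & s))=True F(p)=True p=True (q & s)=True s=True
s_3={p,q,r}: (X((r & q)) | (F(p) U (q & s)))=True X((r & q))=False (r & q)=True r=True q=True (F(p) U (q & s))=True F(p)=True p=True (q & s)=False s=False
s_4={p,r}: (X((r & q)) | (F(p) U (q & s)))=True X((r & q))=True (r & q)=False r=True q=False (F(p) U (q & s))=True F(p)=True p=True (q & s)=False s=False
s_5={p,q,r,s}: (X((r & q)) | (F(p) U (q & s)))=True X((r & q))=False (r & q)=True r=True q=True (F(p) U (q & s))=True F(p)=True p=True (q & s)=True s=True
Evaluating at position 2: result = True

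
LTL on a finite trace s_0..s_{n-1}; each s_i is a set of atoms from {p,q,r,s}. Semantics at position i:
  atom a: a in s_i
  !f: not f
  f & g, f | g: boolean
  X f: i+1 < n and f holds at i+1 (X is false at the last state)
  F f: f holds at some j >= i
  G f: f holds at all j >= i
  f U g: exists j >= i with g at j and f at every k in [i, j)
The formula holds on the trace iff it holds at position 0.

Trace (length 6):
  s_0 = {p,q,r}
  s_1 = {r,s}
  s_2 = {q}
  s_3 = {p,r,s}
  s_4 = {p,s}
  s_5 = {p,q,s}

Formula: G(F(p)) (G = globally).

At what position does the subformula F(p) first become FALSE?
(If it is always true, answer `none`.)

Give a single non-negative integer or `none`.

Answer: none

Derivation:
s_0={p,q,r}: F(p)=True p=True
s_1={r,s}: F(p)=True p=False
s_2={q}: F(p)=True p=False
s_3={p,r,s}: F(p)=True p=True
s_4={p,s}: F(p)=True p=True
s_5={p,q,s}: F(p)=True p=True
G(F(p)) holds globally = True
No violation — formula holds at every position.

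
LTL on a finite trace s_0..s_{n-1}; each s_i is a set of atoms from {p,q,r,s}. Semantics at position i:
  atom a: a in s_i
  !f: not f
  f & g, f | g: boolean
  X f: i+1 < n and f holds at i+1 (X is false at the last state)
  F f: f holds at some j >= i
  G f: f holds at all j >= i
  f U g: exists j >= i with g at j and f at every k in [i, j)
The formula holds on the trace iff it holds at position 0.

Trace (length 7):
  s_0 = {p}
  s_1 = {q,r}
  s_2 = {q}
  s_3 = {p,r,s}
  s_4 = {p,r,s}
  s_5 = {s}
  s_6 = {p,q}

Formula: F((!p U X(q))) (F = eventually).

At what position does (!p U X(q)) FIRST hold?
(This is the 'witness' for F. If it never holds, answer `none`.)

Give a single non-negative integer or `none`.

s_0={p}: (!p U X(q))=True !p=False p=True X(q)=True q=False
s_1={q,r}: (!p U X(q))=True !p=True p=False X(q)=True q=True
s_2={q}: (!p U X(q))=False !p=True p=False X(q)=False q=True
s_3={p,r,s}: (!p U X(q))=False !p=False p=True X(q)=False q=False
s_4={p,r,s}: (!p U X(q))=False !p=False p=True X(q)=False q=False
s_5={s}: (!p U X(q))=True !p=True p=False X(q)=True q=False
s_6={p,q}: (!p U X(q))=False !p=False p=True X(q)=False q=True
F((!p U X(q))) holds; first witness at position 0.

Answer: 0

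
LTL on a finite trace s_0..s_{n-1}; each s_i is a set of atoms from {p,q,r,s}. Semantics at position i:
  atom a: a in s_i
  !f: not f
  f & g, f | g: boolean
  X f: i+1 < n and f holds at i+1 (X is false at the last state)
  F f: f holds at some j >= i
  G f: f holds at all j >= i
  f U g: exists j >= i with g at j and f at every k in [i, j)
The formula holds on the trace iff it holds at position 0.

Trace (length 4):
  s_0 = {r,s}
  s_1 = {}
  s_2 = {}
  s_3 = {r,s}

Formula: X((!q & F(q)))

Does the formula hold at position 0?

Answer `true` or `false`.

s_0={r,s}: X((!q & F(q)))=False (!q & F(q))=False !q=True q=False F(q)=False
s_1={}: X((!q & F(q)))=False (!q & F(q))=False !q=True q=False F(q)=False
s_2={}: X((!q & F(q)))=False (!q & F(q))=False !q=True q=False F(q)=False
s_3={r,s}: X((!q & F(q)))=False (!q & F(q))=False !q=True q=False F(q)=False

Answer: false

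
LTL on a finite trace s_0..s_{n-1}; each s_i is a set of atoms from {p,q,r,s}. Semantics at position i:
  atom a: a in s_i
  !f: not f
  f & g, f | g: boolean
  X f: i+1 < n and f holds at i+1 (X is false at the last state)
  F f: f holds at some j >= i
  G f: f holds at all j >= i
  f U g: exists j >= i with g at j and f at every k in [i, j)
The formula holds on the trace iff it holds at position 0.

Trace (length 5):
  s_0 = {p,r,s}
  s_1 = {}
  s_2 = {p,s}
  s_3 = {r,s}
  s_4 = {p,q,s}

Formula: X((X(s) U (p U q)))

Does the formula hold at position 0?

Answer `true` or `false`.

s_0={p,r,s}: X((X(s) U (p U q)))=True (X(s) U (p U q))=False X(s)=False s=True (p U q)=False p=True q=False
s_1={}: X((X(s) U (p U q)))=True (X(s) U (p U q))=True X(s)=True s=False (p U q)=False p=False q=False
s_2={p,s}: X((X(s) U (p U q)))=True (X(s) U (p U q))=True X(s)=True s=True (p U q)=False p=True q=False
s_3={r,s}: X((X(s) U (p U q)))=True (X(s) U (p U q))=True X(s)=True s=True (p U q)=False p=False q=False
s_4={p,q,s}: X((X(s) U (p U q)))=False (X(s) U (p U q))=True X(s)=False s=True (p U q)=True p=True q=True

Answer: true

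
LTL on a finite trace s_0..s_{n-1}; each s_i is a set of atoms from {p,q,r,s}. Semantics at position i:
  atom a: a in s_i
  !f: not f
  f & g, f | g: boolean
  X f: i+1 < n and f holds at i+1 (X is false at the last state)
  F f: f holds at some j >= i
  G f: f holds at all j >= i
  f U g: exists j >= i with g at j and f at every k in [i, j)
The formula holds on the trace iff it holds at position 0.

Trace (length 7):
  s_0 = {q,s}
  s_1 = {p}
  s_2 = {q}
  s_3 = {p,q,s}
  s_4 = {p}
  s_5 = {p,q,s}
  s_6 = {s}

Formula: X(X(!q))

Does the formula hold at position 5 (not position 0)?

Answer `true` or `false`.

Answer: false

Derivation:
s_0={q,s}: X(X(!q))=False X(!q)=True !q=False q=True
s_1={p}: X(X(!q))=False X(!q)=False !q=True q=False
s_2={q}: X(X(!q))=True X(!q)=False !q=False q=True
s_3={p,q,s}: X(X(!q))=False X(!q)=True !q=False q=True
s_4={p}: X(X(!q))=True X(!q)=False !q=True q=False
s_5={p,q,s}: X(X(!q))=False X(!q)=True !q=False q=True
s_6={s}: X(X(!q))=False X(!q)=False !q=True q=False
Evaluating at position 5: result = False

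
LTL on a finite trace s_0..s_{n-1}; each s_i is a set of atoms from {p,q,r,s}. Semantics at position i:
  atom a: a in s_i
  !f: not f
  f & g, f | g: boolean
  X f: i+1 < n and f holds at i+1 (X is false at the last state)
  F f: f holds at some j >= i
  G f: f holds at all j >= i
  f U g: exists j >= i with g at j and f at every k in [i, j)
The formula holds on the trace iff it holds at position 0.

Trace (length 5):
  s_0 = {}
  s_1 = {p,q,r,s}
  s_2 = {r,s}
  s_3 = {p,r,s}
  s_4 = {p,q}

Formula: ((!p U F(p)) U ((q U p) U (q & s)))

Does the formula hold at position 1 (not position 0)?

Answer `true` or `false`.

s_0={}: ((!p U F(p)) U ((q U p) U (q & s)))=True (!p U F(p))=True !p=True p=False F(p)=True ((q U p) U (q & s))=False (q U p)=False q=False (q & s)=False s=False
s_1={p,q,r,s}: ((!p U F(p)) U ((q U p) U (q & s)))=True (!p U F(p))=True !p=False p=True F(p)=True ((q U p) U (q & s))=True (q U p)=True q=True (q & s)=True s=True
s_2={r,s}: ((!p U F(p)) U ((q U p) U (q & s)))=False (!p U F(p))=True !p=True p=False F(p)=True ((q U p) U (q & s))=False (q U p)=False q=False (q & s)=False s=True
s_3={p,r,s}: ((!p U F(p)) U ((q U p) U (q & s)))=False (!p U F(p))=True !p=False p=True F(p)=True ((q U p) U (q & s))=False (q U p)=True q=False (q & s)=False s=True
s_4={p,q}: ((!p U F(p)) U ((q U p) U (q & s)))=False (!p U F(p))=True !p=False p=True F(p)=True ((q U p) U (q & s))=False (q U p)=True q=True (q & s)=False s=False
Evaluating at position 1: result = True

Answer: true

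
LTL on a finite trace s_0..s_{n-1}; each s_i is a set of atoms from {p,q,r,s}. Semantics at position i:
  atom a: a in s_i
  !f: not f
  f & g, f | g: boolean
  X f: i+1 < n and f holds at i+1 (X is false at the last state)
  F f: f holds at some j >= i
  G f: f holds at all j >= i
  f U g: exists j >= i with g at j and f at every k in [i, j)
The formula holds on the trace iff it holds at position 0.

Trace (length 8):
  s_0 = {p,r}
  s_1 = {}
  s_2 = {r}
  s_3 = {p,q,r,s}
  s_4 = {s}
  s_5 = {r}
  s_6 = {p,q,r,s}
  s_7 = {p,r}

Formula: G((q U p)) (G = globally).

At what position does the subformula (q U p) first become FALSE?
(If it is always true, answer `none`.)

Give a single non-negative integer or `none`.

Answer: 1

Derivation:
s_0={p,r}: (q U p)=True q=False p=True
s_1={}: (q U p)=False q=False p=False
s_2={r}: (q U p)=False q=False p=False
s_3={p,q,r,s}: (q U p)=True q=True p=True
s_4={s}: (q U p)=False q=False p=False
s_5={r}: (q U p)=False q=False p=False
s_6={p,q,r,s}: (q U p)=True q=True p=True
s_7={p,r}: (q U p)=True q=False p=True
G((q U p)) holds globally = False
First violation at position 1.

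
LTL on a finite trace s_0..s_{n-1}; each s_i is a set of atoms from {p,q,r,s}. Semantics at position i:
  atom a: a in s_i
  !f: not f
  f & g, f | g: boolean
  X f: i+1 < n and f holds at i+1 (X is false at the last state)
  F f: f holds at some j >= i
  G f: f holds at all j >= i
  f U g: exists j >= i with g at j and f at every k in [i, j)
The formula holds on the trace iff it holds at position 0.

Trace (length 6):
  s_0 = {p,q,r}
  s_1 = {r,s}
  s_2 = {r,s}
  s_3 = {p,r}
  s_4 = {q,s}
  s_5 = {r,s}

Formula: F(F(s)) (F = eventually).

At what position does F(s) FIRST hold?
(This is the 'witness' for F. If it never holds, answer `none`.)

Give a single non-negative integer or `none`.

s_0={p,q,r}: F(s)=True s=False
s_1={r,s}: F(s)=True s=True
s_2={r,s}: F(s)=True s=True
s_3={p,r}: F(s)=True s=False
s_4={q,s}: F(s)=True s=True
s_5={r,s}: F(s)=True s=True
F(F(s)) holds; first witness at position 0.

Answer: 0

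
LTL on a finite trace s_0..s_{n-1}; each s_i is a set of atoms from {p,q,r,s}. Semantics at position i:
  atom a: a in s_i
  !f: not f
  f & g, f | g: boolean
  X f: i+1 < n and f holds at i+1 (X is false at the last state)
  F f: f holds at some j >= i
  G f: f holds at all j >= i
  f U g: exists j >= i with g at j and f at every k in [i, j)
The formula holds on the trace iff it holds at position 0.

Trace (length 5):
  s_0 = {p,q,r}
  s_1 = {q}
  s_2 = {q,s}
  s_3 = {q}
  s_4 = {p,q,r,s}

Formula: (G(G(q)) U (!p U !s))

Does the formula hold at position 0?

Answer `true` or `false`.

Answer: true

Derivation:
s_0={p,q,r}: (G(G(q)) U (!p U !s))=True G(G(q))=True G(q)=True q=True (!p U !s)=True !p=False p=True !s=True s=False
s_1={q}: (G(G(q)) U (!p U !s))=True G(G(q))=True G(q)=True q=True (!p U !s)=True !p=True p=False !s=True s=False
s_2={q,s}: (G(G(q)) U (!p U !s))=True G(G(q))=True G(q)=True q=True (!p U !s)=True !p=True p=False !s=False s=True
s_3={q}: (G(G(q)) U (!p U !s))=True G(G(q))=True G(q)=True q=True (!p U !s)=True !p=True p=False !s=True s=False
s_4={p,q,r,s}: (G(G(q)) U (!p U !s))=False G(G(q))=True G(q)=True q=True (!p U !s)=False !p=False p=True !s=False s=True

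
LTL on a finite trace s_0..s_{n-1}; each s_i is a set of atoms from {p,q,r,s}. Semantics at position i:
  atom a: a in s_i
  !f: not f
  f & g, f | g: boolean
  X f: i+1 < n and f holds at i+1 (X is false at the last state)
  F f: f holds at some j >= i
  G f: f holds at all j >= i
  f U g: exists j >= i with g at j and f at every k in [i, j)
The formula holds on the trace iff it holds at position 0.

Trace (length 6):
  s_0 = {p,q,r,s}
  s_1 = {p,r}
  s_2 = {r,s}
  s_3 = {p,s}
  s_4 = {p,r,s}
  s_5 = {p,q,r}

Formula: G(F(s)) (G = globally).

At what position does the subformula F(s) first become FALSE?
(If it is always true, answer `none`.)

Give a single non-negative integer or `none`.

s_0={p,q,r,s}: F(s)=True s=True
s_1={p,r}: F(s)=True s=False
s_2={r,s}: F(s)=True s=True
s_3={p,s}: F(s)=True s=True
s_4={p,r,s}: F(s)=True s=True
s_5={p,q,r}: F(s)=False s=False
G(F(s)) holds globally = False
First violation at position 5.

Answer: 5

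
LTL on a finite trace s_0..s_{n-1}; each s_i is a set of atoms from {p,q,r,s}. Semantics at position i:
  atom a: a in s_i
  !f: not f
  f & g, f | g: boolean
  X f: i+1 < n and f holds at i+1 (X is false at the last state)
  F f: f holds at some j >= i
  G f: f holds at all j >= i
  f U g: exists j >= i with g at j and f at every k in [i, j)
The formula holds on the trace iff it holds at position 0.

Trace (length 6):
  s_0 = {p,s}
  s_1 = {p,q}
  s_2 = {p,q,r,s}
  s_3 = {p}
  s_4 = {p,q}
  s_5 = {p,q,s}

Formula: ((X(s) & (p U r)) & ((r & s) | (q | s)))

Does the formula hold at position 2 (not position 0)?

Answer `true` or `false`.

s_0={p,s}: ((X(s) & (p U r)) & ((r & s) | (q | s)))=False (X(s) & (p U r))=False X(s)=False s=True (p U r)=True p=True r=False ((r & s) | (q | s))=True (r & s)=False (q | s)=True q=False
s_1={p,q}: ((X(s) & (p U r)) & ((r & s) | (q | s)))=True (X(s) & (p U r))=True X(s)=True s=False (p U r)=True p=True r=False ((r & s) | (q | s))=True (r & s)=False (q | s)=True q=True
s_2={p,q,r,s}: ((X(s) & (p U r)) & ((r & s) | (q | s)))=False (X(s) & (p U r))=False X(s)=False s=True (p U r)=True p=True r=True ((r & s) | (q | s))=True (r & s)=True (q | s)=True q=True
s_3={p}: ((X(s) & (p U r)) & ((r & s) | (q | s)))=False (X(s) & (p U r))=False X(s)=False s=False (p U r)=False p=True r=False ((r & s) | (q | s))=False (r & s)=False (q | s)=False q=False
s_4={p,q}: ((X(s) & (p U r)) & ((r & s) | (q | s)))=False (X(s) & (p U r))=False X(s)=True s=False (p U r)=False p=True r=False ((r & s) | (q | s))=True (r & s)=False (q | s)=True q=True
s_5={p,q,s}: ((X(s) & (p U r)) & ((r & s) | (q | s)))=False (X(s) & (p U r))=False X(s)=False s=True (p U r)=False p=True r=False ((r & s) | (q | s))=True (r & s)=False (q | s)=True q=True
Evaluating at position 2: result = False

Answer: false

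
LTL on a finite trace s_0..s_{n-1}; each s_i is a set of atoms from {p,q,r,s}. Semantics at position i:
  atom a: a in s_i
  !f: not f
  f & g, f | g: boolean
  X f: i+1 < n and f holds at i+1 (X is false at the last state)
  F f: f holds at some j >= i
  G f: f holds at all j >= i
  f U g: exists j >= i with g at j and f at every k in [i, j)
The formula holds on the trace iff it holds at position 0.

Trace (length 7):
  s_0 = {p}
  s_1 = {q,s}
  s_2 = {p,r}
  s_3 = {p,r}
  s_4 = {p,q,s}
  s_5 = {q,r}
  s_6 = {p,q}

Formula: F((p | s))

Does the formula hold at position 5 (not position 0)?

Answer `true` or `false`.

s_0={p}: F((p | s))=True (p | s)=True p=True s=False
s_1={q,s}: F((p | s))=True (p | s)=True p=False s=True
s_2={p,r}: F((p | s))=True (p | s)=True p=True s=False
s_3={p,r}: F((p | s))=True (p | s)=True p=True s=False
s_4={p,q,s}: F((p | s))=True (p | s)=True p=True s=True
s_5={q,r}: F((p | s))=True (p | s)=False p=False s=False
s_6={p,q}: F((p | s))=True (p | s)=True p=True s=False
Evaluating at position 5: result = True

Answer: true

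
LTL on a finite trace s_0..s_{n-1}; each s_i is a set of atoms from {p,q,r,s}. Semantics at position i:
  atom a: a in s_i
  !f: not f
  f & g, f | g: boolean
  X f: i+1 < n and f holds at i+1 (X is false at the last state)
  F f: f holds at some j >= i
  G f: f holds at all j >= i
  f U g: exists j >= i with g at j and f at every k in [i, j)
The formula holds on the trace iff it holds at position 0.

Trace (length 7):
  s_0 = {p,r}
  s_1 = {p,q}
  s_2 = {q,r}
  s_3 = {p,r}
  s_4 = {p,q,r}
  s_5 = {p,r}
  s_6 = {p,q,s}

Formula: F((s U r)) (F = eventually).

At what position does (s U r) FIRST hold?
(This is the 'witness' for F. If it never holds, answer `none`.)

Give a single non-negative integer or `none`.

Answer: 0

Derivation:
s_0={p,r}: (s U r)=True s=False r=True
s_1={p,q}: (s U r)=False s=False r=False
s_2={q,r}: (s U r)=True s=False r=True
s_3={p,r}: (s U r)=True s=False r=True
s_4={p,q,r}: (s U r)=True s=False r=True
s_5={p,r}: (s U r)=True s=False r=True
s_6={p,q,s}: (s U r)=False s=True r=False
F((s U r)) holds; first witness at position 0.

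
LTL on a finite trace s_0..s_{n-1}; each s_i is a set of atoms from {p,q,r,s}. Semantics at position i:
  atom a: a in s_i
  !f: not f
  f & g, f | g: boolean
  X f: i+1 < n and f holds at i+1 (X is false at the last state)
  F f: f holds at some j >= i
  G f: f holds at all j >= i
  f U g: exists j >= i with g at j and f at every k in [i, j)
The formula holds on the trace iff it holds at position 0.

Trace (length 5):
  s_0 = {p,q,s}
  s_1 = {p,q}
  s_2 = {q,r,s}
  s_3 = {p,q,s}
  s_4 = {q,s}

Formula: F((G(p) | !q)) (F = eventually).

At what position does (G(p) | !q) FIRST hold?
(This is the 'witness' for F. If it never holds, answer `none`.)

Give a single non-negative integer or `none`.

s_0={p,q,s}: (G(p) | !q)=False G(p)=False p=True !q=False q=True
s_1={p,q}: (G(p) | !q)=False G(p)=False p=True !q=False q=True
s_2={q,r,s}: (G(p) | !q)=False G(p)=False p=False !q=False q=True
s_3={p,q,s}: (G(p) | !q)=False G(p)=False p=True !q=False q=True
s_4={q,s}: (G(p) | !q)=False G(p)=False p=False !q=False q=True
F((G(p) | !q)) does not hold (no witness exists).

Answer: none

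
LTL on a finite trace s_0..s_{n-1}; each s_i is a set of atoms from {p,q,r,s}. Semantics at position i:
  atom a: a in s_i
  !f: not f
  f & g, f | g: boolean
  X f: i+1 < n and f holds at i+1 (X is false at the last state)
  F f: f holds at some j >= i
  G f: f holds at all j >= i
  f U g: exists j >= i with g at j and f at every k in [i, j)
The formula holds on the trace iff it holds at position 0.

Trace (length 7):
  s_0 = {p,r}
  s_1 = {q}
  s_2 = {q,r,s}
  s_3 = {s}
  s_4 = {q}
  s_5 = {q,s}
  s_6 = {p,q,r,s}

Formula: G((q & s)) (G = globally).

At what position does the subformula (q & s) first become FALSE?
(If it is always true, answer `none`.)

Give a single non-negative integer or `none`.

Answer: 0

Derivation:
s_0={p,r}: (q & s)=False q=False s=False
s_1={q}: (q & s)=False q=True s=False
s_2={q,r,s}: (q & s)=True q=True s=True
s_3={s}: (q & s)=False q=False s=True
s_4={q}: (q & s)=False q=True s=False
s_5={q,s}: (q & s)=True q=True s=True
s_6={p,q,r,s}: (q & s)=True q=True s=True
G((q & s)) holds globally = False
First violation at position 0.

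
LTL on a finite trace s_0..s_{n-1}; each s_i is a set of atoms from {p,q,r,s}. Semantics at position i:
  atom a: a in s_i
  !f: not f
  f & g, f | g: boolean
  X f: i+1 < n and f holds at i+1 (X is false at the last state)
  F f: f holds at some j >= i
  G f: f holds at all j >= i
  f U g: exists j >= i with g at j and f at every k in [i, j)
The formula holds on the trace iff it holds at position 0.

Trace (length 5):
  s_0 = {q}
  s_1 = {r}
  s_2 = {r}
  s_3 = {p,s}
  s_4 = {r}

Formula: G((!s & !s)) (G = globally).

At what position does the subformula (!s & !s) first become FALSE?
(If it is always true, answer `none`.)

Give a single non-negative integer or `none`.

Answer: 3

Derivation:
s_0={q}: (!s & !s)=True !s=True s=False
s_1={r}: (!s & !s)=True !s=True s=False
s_2={r}: (!s & !s)=True !s=True s=False
s_3={p,s}: (!s & !s)=False !s=False s=True
s_4={r}: (!s & !s)=True !s=True s=False
G((!s & !s)) holds globally = False
First violation at position 3.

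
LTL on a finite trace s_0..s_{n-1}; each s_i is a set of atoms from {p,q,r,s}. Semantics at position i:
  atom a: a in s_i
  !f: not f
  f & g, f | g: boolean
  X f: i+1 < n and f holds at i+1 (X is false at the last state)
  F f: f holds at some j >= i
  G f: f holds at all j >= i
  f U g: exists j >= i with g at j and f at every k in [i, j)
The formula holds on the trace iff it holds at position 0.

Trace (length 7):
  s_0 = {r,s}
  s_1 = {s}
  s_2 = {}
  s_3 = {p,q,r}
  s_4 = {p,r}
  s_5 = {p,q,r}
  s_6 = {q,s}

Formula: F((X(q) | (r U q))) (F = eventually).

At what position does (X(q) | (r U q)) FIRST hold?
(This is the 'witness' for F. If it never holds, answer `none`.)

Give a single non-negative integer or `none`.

s_0={r,s}: (X(q) | (r U q))=False X(q)=False q=False (r U q)=False r=True
s_1={s}: (X(q) | (r U q))=False X(q)=False q=False (r U q)=False r=False
s_2={}: (X(q) | (r U q))=True X(q)=True q=False (r U q)=False r=False
s_3={p,q,r}: (X(q) | (r U q))=True X(q)=False q=True (r U q)=True r=True
s_4={p,r}: (X(q) | (r U q))=True X(q)=True q=False (r U q)=True r=True
s_5={p,q,r}: (X(q) | (r U q))=True X(q)=True q=True (r U q)=True r=True
s_6={q,s}: (X(q) | (r U q))=True X(q)=False q=True (r U q)=True r=False
F((X(q) | (r U q))) holds; first witness at position 2.

Answer: 2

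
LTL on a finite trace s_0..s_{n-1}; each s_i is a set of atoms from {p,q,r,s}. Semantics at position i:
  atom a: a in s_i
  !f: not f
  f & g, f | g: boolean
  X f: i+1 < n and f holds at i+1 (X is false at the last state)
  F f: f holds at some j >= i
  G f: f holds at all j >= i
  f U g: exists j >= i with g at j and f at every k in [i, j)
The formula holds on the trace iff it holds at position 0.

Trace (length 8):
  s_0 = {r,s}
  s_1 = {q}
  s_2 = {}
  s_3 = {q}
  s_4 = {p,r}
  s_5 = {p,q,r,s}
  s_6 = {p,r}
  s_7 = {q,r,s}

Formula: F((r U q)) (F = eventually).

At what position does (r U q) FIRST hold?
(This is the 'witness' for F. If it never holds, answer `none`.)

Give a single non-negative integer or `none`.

s_0={r,s}: (r U q)=True r=True q=False
s_1={q}: (r U q)=True r=False q=True
s_2={}: (r U q)=False r=False q=False
s_3={q}: (r U q)=True r=False q=True
s_4={p,r}: (r U q)=True r=True q=False
s_5={p,q,r,s}: (r U q)=True r=True q=True
s_6={p,r}: (r U q)=True r=True q=False
s_7={q,r,s}: (r U q)=True r=True q=True
F((r U q)) holds; first witness at position 0.

Answer: 0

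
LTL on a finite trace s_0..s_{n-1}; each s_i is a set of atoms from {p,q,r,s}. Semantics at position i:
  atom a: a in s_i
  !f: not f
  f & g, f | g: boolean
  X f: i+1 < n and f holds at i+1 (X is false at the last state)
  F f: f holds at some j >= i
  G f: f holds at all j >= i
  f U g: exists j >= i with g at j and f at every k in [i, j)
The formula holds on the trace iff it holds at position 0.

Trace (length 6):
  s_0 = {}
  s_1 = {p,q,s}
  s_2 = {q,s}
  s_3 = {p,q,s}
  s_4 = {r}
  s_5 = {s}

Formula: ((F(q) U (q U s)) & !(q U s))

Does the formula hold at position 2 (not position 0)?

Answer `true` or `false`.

Answer: false

Derivation:
s_0={}: ((F(q) U (q U s)) & !(q U s))=True (F(q) U (q U s))=True F(q)=True q=False (q U s)=False s=False !(q U s)=True
s_1={p,q,s}: ((F(q) U (q U s)) & !(q U s))=False (F(q) U (q U s))=True F(q)=True q=True (q U s)=True s=True !(q U s)=False
s_2={q,s}: ((F(q) U (q U s)) & !(q U s))=False (F(q) U (q U s))=True F(q)=True q=True (q U s)=True s=True !(q U s)=False
s_3={p,q,s}: ((F(q) U (q U s)) & !(q U s))=False (F(q) U (q U s))=True F(q)=True q=True (q U s)=True s=True !(q U s)=False
s_4={r}: ((F(q) U (q U s)) & !(q U s))=False (F(q) U (q U s))=False F(q)=False q=False (q U s)=False s=False !(q U s)=True
s_5={s}: ((F(q) U (q U s)) & !(q U s))=False (F(q) U (q U s))=True F(q)=False q=False (q U s)=True s=True !(q U s)=False
Evaluating at position 2: result = False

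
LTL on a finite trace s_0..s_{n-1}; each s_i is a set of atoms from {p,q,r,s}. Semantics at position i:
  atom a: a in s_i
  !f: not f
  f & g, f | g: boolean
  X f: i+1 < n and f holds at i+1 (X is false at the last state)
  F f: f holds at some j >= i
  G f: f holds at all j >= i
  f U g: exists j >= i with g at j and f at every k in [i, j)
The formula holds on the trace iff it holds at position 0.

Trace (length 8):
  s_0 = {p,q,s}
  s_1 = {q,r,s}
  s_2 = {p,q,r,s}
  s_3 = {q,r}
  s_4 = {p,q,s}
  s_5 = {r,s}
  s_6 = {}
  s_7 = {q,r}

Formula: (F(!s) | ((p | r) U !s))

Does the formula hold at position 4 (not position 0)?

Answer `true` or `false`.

s_0={p,q,s}: (F(!s) | ((p | r) U !s))=True F(!s)=True !s=False s=True ((p | r) U !s)=True (p | r)=True p=True r=False
s_1={q,r,s}: (F(!s) | ((p | r) U !s))=True F(!s)=True !s=False s=True ((p | r) U !s)=True (p | r)=True p=False r=True
s_2={p,q,r,s}: (F(!s) | ((p | r) U !s))=True F(!s)=True !s=False s=True ((p | r) U !s)=True (p | r)=True p=True r=True
s_3={q,r}: (F(!s) | ((p | r) U !s))=True F(!s)=True !s=True s=False ((p | r) U !s)=True (p | r)=True p=False r=True
s_4={p,q,s}: (F(!s) | ((p | r) U !s))=True F(!s)=True !s=False s=True ((p | r) U !s)=True (p | r)=True p=True r=False
s_5={r,s}: (F(!s) | ((p | r) U !s))=True F(!s)=True !s=False s=True ((p | r) U !s)=True (p | r)=True p=False r=True
s_6={}: (F(!s) | ((p | r) U !s))=True F(!s)=True !s=True s=False ((p | r) U !s)=True (p | r)=False p=False r=False
s_7={q,r}: (F(!s) | ((p | r) U !s))=True F(!s)=True !s=True s=False ((p | r) U !s)=True (p | r)=True p=False r=True
Evaluating at position 4: result = True

Answer: true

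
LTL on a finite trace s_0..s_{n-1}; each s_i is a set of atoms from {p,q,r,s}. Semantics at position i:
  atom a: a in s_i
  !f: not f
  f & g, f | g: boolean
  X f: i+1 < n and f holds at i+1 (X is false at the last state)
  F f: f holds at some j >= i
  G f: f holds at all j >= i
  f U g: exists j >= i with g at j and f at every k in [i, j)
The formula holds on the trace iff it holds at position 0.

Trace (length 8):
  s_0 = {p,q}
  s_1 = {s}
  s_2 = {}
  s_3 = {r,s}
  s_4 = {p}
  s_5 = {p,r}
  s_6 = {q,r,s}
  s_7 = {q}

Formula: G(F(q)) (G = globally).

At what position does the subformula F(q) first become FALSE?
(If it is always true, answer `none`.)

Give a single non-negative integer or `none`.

s_0={p,q}: F(q)=True q=True
s_1={s}: F(q)=True q=False
s_2={}: F(q)=True q=False
s_3={r,s}: F(q)=True q=False
s_4={p}: F(q)=True q=False
s_5={p,r}: F(q)=True q=False
s_6={q,r,s}: F(q)=True q=True
s_7={q}: F(q)=True q=True
G(F(q)) holds globally = True
No violation — formula holds at every position.

Answer: none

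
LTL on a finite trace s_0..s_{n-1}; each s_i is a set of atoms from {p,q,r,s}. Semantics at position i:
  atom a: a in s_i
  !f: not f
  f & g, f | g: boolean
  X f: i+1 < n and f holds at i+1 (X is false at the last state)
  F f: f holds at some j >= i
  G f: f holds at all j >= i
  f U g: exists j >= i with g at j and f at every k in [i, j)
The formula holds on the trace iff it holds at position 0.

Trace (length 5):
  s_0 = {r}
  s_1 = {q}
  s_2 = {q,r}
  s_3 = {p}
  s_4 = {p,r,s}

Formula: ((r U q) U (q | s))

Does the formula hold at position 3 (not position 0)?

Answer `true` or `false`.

s_0={r}: ((r U q) U (q | s))=True (r U q)=True r=True q=False (q | s)=False s=False
s_1={q}: ((r U q) U (q | s))=True (r U q)=True r=False q=True (q | s)=True s=False
s_2={q,r}: ((r U q) U (q | s))=True (r U q)=True r=True q=True (q | s)=True s=False
s_3={p}: ((r U q) U (q | s))=False (r U q)=False r=False q=False (q | s)=False s=False
s_4={p,r,s}: ((r U q) U (q | s))=True (r U q)=False r=True q=False (q | s)=True s=True
Evaluating at position 3: result = False

Answer: false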